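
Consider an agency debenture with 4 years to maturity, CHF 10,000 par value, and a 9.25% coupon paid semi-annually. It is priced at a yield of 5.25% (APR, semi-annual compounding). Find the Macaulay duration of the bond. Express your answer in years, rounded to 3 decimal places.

Periodic yield y = 0.02625. Discount each cash flow and weight by its period:
  t   CF        PV=CF/(1+0.02625)^t    t·PV
  1       462.50       450.6699       450.6699
  2       462.50       439.1424       878.2849
  3       462.50       427.9098     1,283.7294
  4       462.50       416.9645     1,667.8579
  5       462.50       406.2991     2,031.4956
  6       462.50       395.9066     2,375.4395
  7       462.50       385.7799     2,700.4590
  8    10,462.50     8,503.7427    68,029.9414
  Σ                 11,426.4148    79,417.8775
Price P = Σ PV = 11,426.4148.
Macaulay duration = Σ(t·PV) / P = 79,417.8775 / 11,426.4148 = 6.95038 half-year periods.
In years: 6.95038 / 2 = 3.47519 years.

3.475 years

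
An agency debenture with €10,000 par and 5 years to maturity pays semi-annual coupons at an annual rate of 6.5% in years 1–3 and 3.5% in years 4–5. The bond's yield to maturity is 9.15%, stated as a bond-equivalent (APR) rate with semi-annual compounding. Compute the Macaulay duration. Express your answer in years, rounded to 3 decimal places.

Periodic yield y = 0.04575. Discount each cash flow and weight by its period:
  t   CF        PV=CF/(1+0.04575)^t    t·PV
  1       325.00       310.7817       310.7817
  2       325.00       297.1855       594.3710
  3       325.00       284.1841       852.5522
  4       325.00       271.7514     1,087.0058
  5       325.00       259.8627     1,299.3136
  6       325.00       248.4941     1,490.9647
  7       175.00       127.9508       895.6555
  8       175.00       122.3531       978.8250
  9       175.00       117.0004     1,053.0032
  10   10,175.00     6,505.1256    65,051.2559
  Σ                  8,544.6895    73,613.7287
Price P = Σ PV = 8,544.6895.
Macaulay duration = Σ(t·PV) / P = 73,613.7287 / 8,544.6895 = 8.61514 half-year periods.
In years: 8.61514 / 2 = 4.30757 years.

4.308 years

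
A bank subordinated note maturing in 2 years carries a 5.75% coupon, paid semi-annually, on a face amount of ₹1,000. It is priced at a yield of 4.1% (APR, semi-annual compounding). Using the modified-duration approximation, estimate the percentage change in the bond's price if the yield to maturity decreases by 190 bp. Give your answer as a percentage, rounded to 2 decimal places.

+3.57%

Periodic yield y = 0.0205. Modified duration first:
  t   CF        PV=CF/(1+0.0205)^t    t·PV
  1        28.75        28.1725        28.1725
  2        28.75        27.6065        55.2131
  3        28.75        27.0520        81.1559
  4     1,028.75       948.5447     3,794.1789
  Σ                  1,031.3757     3,958.7203
P = 1,031.3757; D_Mac = 3.83829 half-year periods = 1.91915 yrs; D_mod = 1.91915/(1+0.0205) = 1.88059 yrs.
ΔP/P ≈ -D_mod · Δy = -1.88059 × (-0.019) = +0.035731 = +3.5731%.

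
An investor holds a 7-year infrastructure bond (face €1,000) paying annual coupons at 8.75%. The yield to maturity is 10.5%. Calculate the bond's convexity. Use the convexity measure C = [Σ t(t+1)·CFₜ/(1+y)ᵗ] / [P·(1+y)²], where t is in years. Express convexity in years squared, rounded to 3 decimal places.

32.563

With y = 0.105:
  t   CF        PV=CF/(1+0.105)^t    t·PV        t(t+1)·PV
  1        87.50        79.1855        79.1855         158.3710
  2        87.50        71.6611       143.3222         429.9666
  3        87.50        64.8517       194.5550         778.2201
  4        87.50        58.6893       234.7572       1,173.7860
  5        87.50        53.1125       265.5625       1,593.3747
  6        87.50        48.0656       288.3936       2,018.7553
  7     1,087.50       540.6215     3,784.3506      30,274.8044
  Σ                    916.1872     4,990.1266      36,427.2783
P = 916.1872.
Convexity = Σ t(t+1)·PV / [P·(1+y)²] = 36,427.2783 / (916.1872 × 1.221025) = 32.56252.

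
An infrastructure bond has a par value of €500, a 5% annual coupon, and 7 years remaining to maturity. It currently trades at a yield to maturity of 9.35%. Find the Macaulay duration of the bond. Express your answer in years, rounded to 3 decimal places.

Periodic yield y = 0.0935. Discount each cash flow and weight by its year:
  t   CF        PV=CF/(1+0.0935)^t    t·PV
  1        25.00        22.8624        22.8624
  2        25.00        20.9075        41.8150
  3        25.00        19.1198        57.3594
  4        25.00        17.4850        69.9399
  5        25.00        15.9899        79.9496
  6        25.00        14.6227        87.7361
  7       525.00       280.8198     1,965.7389
  Σ                    391.8071     2,325.4013
Price P = Σ PV = 391.8071.
Macaulay duration = Σ(t·PV) / P = 2,325.4013 / 391.8071 = 5.93507 years.

5.935 years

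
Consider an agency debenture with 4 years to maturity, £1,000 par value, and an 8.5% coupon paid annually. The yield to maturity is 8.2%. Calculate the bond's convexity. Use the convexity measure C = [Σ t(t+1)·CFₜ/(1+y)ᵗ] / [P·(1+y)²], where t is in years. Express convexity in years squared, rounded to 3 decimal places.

14.574

With y = 0.082:
  t   CF        PV=CF/(1+0.082)^t    t·PV        t(t+1)·PV
  1        85.00        78.5582        78.5582         157.1165
  2        85.00        72.6046       145.2093         435.6279
  3        85.00        67.1023       201.3068         805.2271
  4     1,085.00       791.6272     3,166.5087      15,832.5435
  Σ                  1,009.8923     3,591.5830      17,230.5150
P = 1,009.8923.
Convexity = Σ t(t+1)·PV / [P·(1+y)²] = 17,230.5150 / (1,009.8923 × 1.170724) = 14.57366.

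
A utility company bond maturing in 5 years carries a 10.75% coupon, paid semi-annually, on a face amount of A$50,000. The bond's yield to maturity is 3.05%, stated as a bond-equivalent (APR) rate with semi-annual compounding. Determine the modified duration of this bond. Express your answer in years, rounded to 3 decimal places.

4.093 years

Periodic yield y = 0.01525. First find Macaulay duration:
  t   CF        PV=CF/(1+0.01525)^t    t·PV
  1     2,687.50     2,647.1312     2,647.1312
  2     2,687.50     2,607.3689     5,214.7377
  3     2,687.50     2,568.2038     7,704.6113
  4     2,687.50     2,529.6270    10,118.5078
  5     2,687.50     2,491.6296    12,458.1480
  6     2,687.50     2,454.2030    14,725.2180
  7     2,687.50     2,417.3386    16,921.3702
  8     2,687.50     2,381.0279    19,048.2233
  9     2,687.50     2,345.2627    21,107.3640
  10   52,687.50    45,287.4232   452,874.2318
  Σ                 67,729.2158   562,819.5434
P = 67,729.2158; Macaulay duration = 562,819.5434 / 67,729.2158 = 8.30985 half-year periods = 4.15492 years.
Modified duration = D_Mac / (1 + y) = 4.15492 / 1.01525 = 4.09251 years.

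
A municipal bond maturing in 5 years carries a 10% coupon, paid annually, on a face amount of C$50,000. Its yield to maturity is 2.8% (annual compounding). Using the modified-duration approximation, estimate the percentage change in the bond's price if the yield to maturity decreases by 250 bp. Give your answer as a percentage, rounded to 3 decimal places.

+10.431%

Periodic yield y = 0.028. Modified duration first:
  t   CF        PV=CF/(1+0.028)^t    t·PV
  1     5,000.00     4,863.8132     4,863.8132
  2     5,000.00     4,731.3358     9,462.6717
  3     5,000.00     4,602.4668    13,807.4003
  4     5,000.00     4,477.1077    17,908.4310
  5    55,000.00    47,906.7949   239,533.9744
  Σ                 66,581.5184   285,576.2906
P = 66,581.5184; D_Mac = 4.28912 yrs; D_mod = 4.28912/(1+0.028) = 4.17230 yrs.
ΔP/P ≈ -D_mod · Δy = -4.17230 × (-0.025) = +0.104307 = +10.4307%.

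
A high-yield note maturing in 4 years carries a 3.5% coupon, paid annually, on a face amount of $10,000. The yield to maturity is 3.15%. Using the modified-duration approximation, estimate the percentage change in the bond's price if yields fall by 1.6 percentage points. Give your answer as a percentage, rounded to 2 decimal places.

Periodic yield y = 0.0315. Modified duration first:
  t   CF        PV=CF/(1+0.0315)^t    t·PV
  1       350.00       339.3117       339.3117
  2       350.00       328.9498       657.8995
  3       350.00       318.9043       956.7128
  4    10,350.00     9,142.4674    36,569.8696
  Σ                 10,129.6331    38,523.7937
P = 10,129.6331; D_Mac = 3.80308 yrs; D_mod = 3.80308/(1+0.0315) = 3.68694 yrs.
ΔP/P ≈ -D_mod · Δy = -3.68694 × (-0.016) = +0.058991 = +5.8991%.

+5.90%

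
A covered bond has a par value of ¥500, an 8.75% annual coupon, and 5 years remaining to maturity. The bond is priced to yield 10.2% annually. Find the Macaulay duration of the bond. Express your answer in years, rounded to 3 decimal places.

4.234 years

Periodic yield y = 0.102. Discount each cash flow and weight by its year:
  t   CF        PV=CF/(1+0.102)^t    t·PV
  1        43.75        39.7005        39.7005
  2        43.75        36.0259        72.0518
  3        43.75        32.6914        98.0741
  4        43.75        29.6655       118.6620
  5       543.75       334.5733     1,672.8666
  Σ                    472.6566     2,001.3551
Price P = Σ PV = 472.6566.
Macaulay duration = Σ(t·PV) / P = 2,001.3551 / 472.6566 = 4.23427 years.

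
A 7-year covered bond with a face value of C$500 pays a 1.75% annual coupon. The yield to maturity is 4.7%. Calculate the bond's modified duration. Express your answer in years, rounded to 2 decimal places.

Periodic yield y = 0.047. First find Macaulay duration:
  t   CF        PV=CF/(1+0.047)^t    t·PV
  1         8.75         8.3572         8.3572
  2         8.75         7.9821        15.9641
  3         8.75         7.6237        22.8712
  4         8.75         7.2815        29.1260
  5         8.75         6.9546        34.7732
  6         8.75         6.6424        39.8547
  7       508.75       368.8737     2,582.1157
  Σ                    413.7153     2,733.0621
P = 413.7153; Macaulay duration = 2,733.0621 / 413.7153 = 6.60614 years.
Modified duration = D_Mac / (1 + y) = 6.60614 / 1.047 = 6.30959 years.

6.31 years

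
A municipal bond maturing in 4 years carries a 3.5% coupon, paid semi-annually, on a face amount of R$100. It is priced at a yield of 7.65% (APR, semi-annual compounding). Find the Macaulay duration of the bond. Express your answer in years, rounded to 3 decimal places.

Periodic yield y = 0.03825. Discount each cash flow and weight by its period:
  t   CF        PV=CF/(1+0.03825)^t    t·PV
  1         1.75         1.6855         1.6855
  2         1.75         1.6234         3.2469
  3         1.75         1.5636         4.6909
  4         1.75         1.5060         6.0241
  5         1.75         1.4505         7.2527
  6         1.75         1.3971         8.3826
  7         1.75         1.3456         9.4194
  8       101.75        75.3562       602.8495
  Σ                     85.9280       643.5515
Price P = Σ PV = 85.9280.
Macaulay duration = Σ(t·PV) / P = 643.5515 / 85.9280 = 7.48942 half-year periods.
In years: 7.48942 / 2 = 3.74471 years.

3.745 years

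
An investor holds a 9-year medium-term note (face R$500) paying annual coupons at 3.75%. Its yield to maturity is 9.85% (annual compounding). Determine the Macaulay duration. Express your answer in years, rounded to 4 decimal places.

Periodic yield y = 0.0985. Discount each cash flow and weight by its year:
  t   CF        PV=CF/(1+0.0985)^t    t·PV
  1        18.75        17.0687        17.0687
  2        18.75        15.5382        31.0764
  3        18.75        14.1449        42.4348
  4        18.75        12.8766        51.5064
  5        18.75        11.7220        58.6099
  6        18.75        10.6709        64.0254
  7        18.75         9.7141        67.9984
  8        18.75         8.8430        70.7442
  9       518.75       222.7191     2,004.4723
  Σ                    323.2976     2,407.9366
Price P = Σ PV = 323.2976.
Macaulay duration = Σ(t·PV) / P = 2,407.9366 / 323.2976 = 7.44805 years.

7.4480 years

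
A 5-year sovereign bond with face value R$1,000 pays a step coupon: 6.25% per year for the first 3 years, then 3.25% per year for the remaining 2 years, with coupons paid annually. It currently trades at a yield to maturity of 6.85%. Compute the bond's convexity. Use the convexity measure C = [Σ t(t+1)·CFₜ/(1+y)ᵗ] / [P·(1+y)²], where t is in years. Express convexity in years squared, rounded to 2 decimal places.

22.40

With y = 0.0685:
  t   CF        PV=CF/(1+0.0685)^t    t·PV        t(t+1)·PV
  1        62.50        58.4932        58.4932         116.9864
  2        62.50        54.7433       109.4866         328.4598
  3        62.50        51.2338       153.7014         614.8054
  4        32.50        24.9336        99.7345         498.6723
  5     1,032.50       741.3400     3,706.6999      22,240.1997
  Σ                    930.7439     4,128.1156      23,799.1236
P = 930.7439.
Convexity = Σ t(t+1)·PV / [P·(1+y)²] = 23,799.1236 / (930.7439 × 1.141692) = 22.39658.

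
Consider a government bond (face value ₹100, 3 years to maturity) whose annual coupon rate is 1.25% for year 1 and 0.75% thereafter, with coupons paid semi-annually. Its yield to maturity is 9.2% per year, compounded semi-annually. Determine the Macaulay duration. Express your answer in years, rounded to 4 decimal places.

2.9544 years

Periodic yield y = 0.046. Discount each cash flow and weight by its period:
  t   CF        PV=CF/(1+0.046)^t    t·PV
  1        0.625         0.5975         0.5975
  2        0.625         0.5712         1.1425
  3        0.375         0.3277         0.9830
  4        0.375         0.3133         1.2530
  5        0.375         0.2995         1.4974
  6      100.375        76.6365       459.8188
  Σ                     78.7456       465.2922
Price P = Σ PV = 78.7456.
Macaulay duration = Σ(t·PV) / P = 465.2922 / 78.7456 = 5.90880 half-year periods.
In years: 5.90880 / 2 = 2.95440 years.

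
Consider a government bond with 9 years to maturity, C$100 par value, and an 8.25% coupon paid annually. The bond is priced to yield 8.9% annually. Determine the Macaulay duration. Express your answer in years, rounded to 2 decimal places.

6.64 years

Periodic yield y = 0.089. Discount each cash flow and weight by its year:
  t   CF        PV=CF/(1+0.089)^t    t·PV
  1         8.25         7.5758         7.5758
  2         8.25         6.9566        13.9132
  3         8.25         6.3881        19.1642
  4         8.25         5.8660        23.4640
  5         8.25         5.3866        26.9330
  6         8.25         4.9464        29.6782
  7         8.25         4.5421        31.7949
  8         8.25         4.1709        33.3673
  9       108.25        50.2547       452.2926
  Σ                     96.0872       638.1832
Price P = Σ PV = 96.0872.
Macaulay duration = Σ(t·PV) / P = 638.1832 / 96.0872 = 6.64171 years.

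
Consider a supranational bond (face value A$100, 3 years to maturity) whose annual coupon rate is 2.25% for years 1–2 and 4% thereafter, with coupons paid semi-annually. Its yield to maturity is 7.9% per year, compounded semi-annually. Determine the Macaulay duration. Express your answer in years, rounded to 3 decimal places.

Periodic yield y = 0.0395. Discount each cash flow and weight by its period:
  t   CF        PV=CF/(1+0.0395)^t    t·PV
  1        1.125         1.0823         1.0823
  2        1.125         1.0411         2.0823
  3        1.125         1.0016         3.0047
  4        1.125         0.9635         3.8540
  5        2.000         1.6478         8.2391
  6      102.000        80.8450       485.0700
  Σ                     86.5813       503.3323
Price P = Σ PV = 86.5813.
Macaulay duration = Σ(t·PV) / P = 503.3323 / 86.5813 = 5.81341 half-year periods.
In years: 5.81341 / 2 = 2.90670 years.

2.907 years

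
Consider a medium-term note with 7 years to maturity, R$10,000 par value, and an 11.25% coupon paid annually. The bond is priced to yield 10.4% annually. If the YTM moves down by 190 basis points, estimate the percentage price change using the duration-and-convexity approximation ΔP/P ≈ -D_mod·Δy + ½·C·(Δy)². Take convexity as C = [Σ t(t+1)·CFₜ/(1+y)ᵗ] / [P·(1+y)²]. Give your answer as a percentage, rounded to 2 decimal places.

+9.57%

With y = 0.104:
  t   CF        PV=CF/(1+0.104)^t    t·PV        t(t+1)·PV
  1     1,125.00     1,019.0217     1,019.0217       2,038.0435
  2     1,125.00       923.0269     1,846.0539       5,538.1616
  3     1,125.00       836.0751     2,508.2254      10,032.9015
  4     1,125.00       757.3144     3,029.2577      15,146.2885
  5     1,125.00       685.9732     3,429.8661      20,579.1963
  6     1,125.00       621.3525     3,728.1153      26,096.8069
  7    11,125.00     5,565.6579    38,959.6051     311,676.8406
  Σ                 10,408.4219    54,520.1451     391,108.2390
P = 10,408.4219; D_Mac = 5.23808 yrs; D_mod = 4.74464 yrs; C = 30.83003.
Duration effect: -4.74464 × (-0.019) = +0.090148
Convexity effect: 0.5 × 30.83003 × (-0.019)² = +0.0055648
ΔP/P ≈ +0.090148 + 0.0055648 = +0.095713 = +9.5713%.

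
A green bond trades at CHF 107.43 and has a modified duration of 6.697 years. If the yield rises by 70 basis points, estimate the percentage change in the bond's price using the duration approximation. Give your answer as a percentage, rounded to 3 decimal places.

-4.688%

Duration approximation: ΔP/P ≈ -D_mod · Δy = -6.697 × (+0.007) = -0.046879.
As a percentage: -4.6879%.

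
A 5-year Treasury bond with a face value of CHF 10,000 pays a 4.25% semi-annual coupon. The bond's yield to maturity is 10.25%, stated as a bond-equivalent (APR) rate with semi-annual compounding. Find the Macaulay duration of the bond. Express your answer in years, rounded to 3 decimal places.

Periodic yield y = 0.05125. Discount each cash flow and weight by its period:
  t   CF        PV=CF/(1+0.05125)^t    t·PV
  1       212.50       202.1403       202.1403
  2       212.50       192.2857       384.5713
  3       212.50       182.9115       548.7344
  4       212.50       173.9943       695.9770
  5       212.50       165.5118       827.5589
  6       212.50       157.4428       944.6570
  7       212.50       149.7673     1,048.3708
  8       212.50       142.4659     1,139.7270
  9       212.50       135.5205     1,219.6841
  10   10,212.50     6,195.4375    61,954.3752
  Σ                  7,697.4774    68,965.7960
Price P = Σ PV = 7,697.4774.
Macaulay duration = Σ(t·PV) / P = 68,965.7960 / 7,697.4774 = 8.95953 half-year periods.
In years: 8.95953 / 2 = 4.47977 years.

4.480 years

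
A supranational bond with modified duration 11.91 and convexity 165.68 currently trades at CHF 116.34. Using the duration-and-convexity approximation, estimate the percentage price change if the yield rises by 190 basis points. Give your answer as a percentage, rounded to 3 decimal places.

Duration effect: -D_mod·Δy = -11.91 × (+0.019) = -0.226290
Convexity effect: ½·C·(Δy)² = 0.5 × 165.68 × (0.019)² = +0.02990524
ΔP/P ≈ -0.226290 + 0.02990524 = -0.19638476
= -19.638476%.

-19.638%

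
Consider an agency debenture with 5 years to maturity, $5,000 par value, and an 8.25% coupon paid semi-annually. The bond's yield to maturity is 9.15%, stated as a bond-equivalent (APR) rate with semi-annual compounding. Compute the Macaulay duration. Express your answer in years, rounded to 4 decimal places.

4.1794 years

Periodic yield y = 0.04575. Discount each cash flow and weight by its period:
  t   CF        PV=CF/(1+0.04575)^t    t·PV
  1       206.25       197.2269       197.2269
  2       206.25       188.5985       377.1970
  3       206.25       180.3476       541.0428
  4       206.25       172.4577       689.8306
  5       206.25       164.9129       824.5644
  6       206.25       157.6982       946.1892
  7       206.25       150.7991     1,055.5939
  8       206.25       144.2019     1,153.6152
  9       206.25       137.8933     1,241.0395
  10    5,206.25     3,328.4826    33,284.8256
  Σ                  4,822.6185    40,311.1250
Price P = Σ PV = 4,822.6185.
Macaulay duration = Σ(t·PV) / P = 40,311.1250 / 4,822.6185 = 8.35876 half-year periods.
In years: 8.35876 / 2 = 4.17938 years.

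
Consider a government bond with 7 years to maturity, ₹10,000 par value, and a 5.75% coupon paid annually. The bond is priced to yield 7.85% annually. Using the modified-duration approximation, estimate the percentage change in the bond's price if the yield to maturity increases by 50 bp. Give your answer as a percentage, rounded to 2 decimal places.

Periodic yield y = 0.0785. Modified duration first:
  t   CF        PV=CF/(1+0.0785)^t    t·PV
  1       575.00       533.1479       533.1479
  2       575.00       494.3420       988.6841
  3       575.00       458.3607     1,375.0822
  4       575.00       424.9984     1,699.9934
  5       575.00       394.0643     1,970.3215
  6       575.00       365.3818     2,192.2910
  7    10,575.00     6,230.7357    43,615.1500
  Σ                  8,901.0309    52,374.6700
P = 8,901.0309; D_Mac = 5.88411 yrs; D_mod = 5.88411/(1+0.0785) = 5.45583 yrs.
ΔP/P ≈ -D_mod · Δy = -5.45583 × (+0.005) = -0.027279 = -2.7279%.

-2.73%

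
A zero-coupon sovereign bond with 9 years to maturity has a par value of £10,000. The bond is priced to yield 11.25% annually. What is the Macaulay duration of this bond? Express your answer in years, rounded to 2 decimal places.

A zero-coupon bond has a single cash flow at maturity, so its Macaulay duration equals its maturity: 9 years.

9.00 years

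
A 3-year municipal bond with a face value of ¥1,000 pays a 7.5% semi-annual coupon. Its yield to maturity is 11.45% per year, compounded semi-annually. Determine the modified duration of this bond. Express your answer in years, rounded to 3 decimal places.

Periodic yield y = 0.05725. First find Macaulay duration:
  t   CF        PV=CF/(1+0.05725)^t    t·PV
  1        37.50        35.4694        35.4694
  2        37.50        33.5487        67.0974
  3        37.50        31.7321        95.1962
  4        37.50        30.0138       120.0551
  5        37.50        28.3885       141.9426
  6     1,037.50       742.8856     4,457.3136
  Σ                    902.0380     4,917.0743
P = 902.0380; Macaulay duration = 4,917.0743 / 902.0380 = 5.45107 half-year periods = 2.72554 years.
Modified duration = D_Mac / (1 + y) = 2.72554 / 1.05725 = 2.57795 years.

2.578 years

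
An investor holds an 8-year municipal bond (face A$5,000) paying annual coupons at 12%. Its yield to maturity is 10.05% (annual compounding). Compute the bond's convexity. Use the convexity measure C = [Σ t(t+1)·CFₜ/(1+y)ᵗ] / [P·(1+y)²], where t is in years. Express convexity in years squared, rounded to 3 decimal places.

37.040

With y = 0.1005:
  t   CF        PV=CF/(1+0.1005)^t    t·PV        t(t+1)·PV
  1       600.00       545.2067       545.2067       1,090.4134
  2       600.00       495.4173       990.8346       2,972.5037
  3       600.00       450.1747     1,350.5242       5,402.0967
  4       600.00       409.0638     1,636.2553       8,181.2763
  5       600.00       371.7072     1,858.5362      11,151.2171
  6       600.00       337.7621     2,026.5728      14,186.0099
  7       600.00       306.9170     2,148.4189      17,187.3511
  8     5,600.00     2,602.9609    20,823.6876     187,413.1880
  Σ                  5,519.2099    31,380.0362     247,584.0563
P = 5,519.2099.
Convexity = Σ t(t+1)·PV / [P·(1+y)²] = 247,584.0563 / (5,519.2099 × 1.211100) = 37.03955.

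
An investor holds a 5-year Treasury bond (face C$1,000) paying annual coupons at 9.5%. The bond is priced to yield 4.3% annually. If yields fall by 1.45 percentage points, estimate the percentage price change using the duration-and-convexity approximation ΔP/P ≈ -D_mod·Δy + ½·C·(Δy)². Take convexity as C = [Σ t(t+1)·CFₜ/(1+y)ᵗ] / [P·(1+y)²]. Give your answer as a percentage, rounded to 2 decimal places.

With y = 0.043:
  t   CF        PV=CF/(1+0.043)^t    t·PV        t(t+1)·PV
  1        95.00        91.0834        91.0834         182.1668
  2        95.00        87.3283       174.6566         523.9698
  3        95.00        83.7280       251.1840       1,004.7359
  4        95.00        80.2761       321.1045       1,605.5224
  5     1,095.00       887.1408     4,435.7042      26,614.2255
  Σ                  1,229.5567     5,273.7327      29,930.6204
P = 1,229.5567; D_Mac = 4.28913 yrs; D_mod = 4.11230 yrs; C = 22.37683.
Duration effect: -4.11230 × (-0.0145) = +0.059628
Convexity effect: 0.5 × 22.37683 × (-0.0145)² = +0.0023524
ΔP/P ≈ +0.059628 + 0.0023524 = +0.061981 = +6.1981%.

+6.20%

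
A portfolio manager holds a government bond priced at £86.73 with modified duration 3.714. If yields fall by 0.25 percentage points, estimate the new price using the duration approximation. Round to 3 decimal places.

£87.535

Duration approximation: ΔP/P ≈ -D_mod · Δy = -3.714 × (-0.0025) = +0.009285.
New price ≈ 86.73 × (1 + 0.009285) = 87.53528805.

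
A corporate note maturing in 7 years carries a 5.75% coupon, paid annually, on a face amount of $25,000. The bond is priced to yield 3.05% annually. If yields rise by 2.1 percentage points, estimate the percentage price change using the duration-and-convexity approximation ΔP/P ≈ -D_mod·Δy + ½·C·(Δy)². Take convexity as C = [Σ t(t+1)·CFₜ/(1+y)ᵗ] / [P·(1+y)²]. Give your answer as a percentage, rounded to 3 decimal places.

With y = 0.0305:
  t   CF        PV=CF/(1+0.0305)^t    t·PV        t(t+1)·PV
  1     1,437.50     1,394.9539     1,394.9539       2,789.9078
  2     1,437.50     1,353.6671     2,707.3341       8,122.0024
  3     1,437.50     1,313.6022     3,940.8066      15,763.2263
  4     1,437.50     1,274.7231     5,098.8926      25,494.4628
  5     1,437.50     1,236.9948     6,184.9740      37,109.8439
  6     1,437.50     1,200.3831     7,202.2987      50,416.0907
  7    26,437.50    21,423.2034   149,962.4241   1,199,699.3925
  Σ                 29,197.5276   176,491.6839   1,339,394.9263
P = 29,197.5276; D_Mac = 6.04475 yrs; D_mod = 5.86584 yrs; C = 43.19829.
Duration effect: -5.86584 × (+0.021) = -0.123183
Convexity effect: 0.5 × 43.19829 × (0.021)² = +0.0095252
ΔP/P ≈ -0.123183 + 0.0095252 = -0.113657 = -11.3657%.

-11.366%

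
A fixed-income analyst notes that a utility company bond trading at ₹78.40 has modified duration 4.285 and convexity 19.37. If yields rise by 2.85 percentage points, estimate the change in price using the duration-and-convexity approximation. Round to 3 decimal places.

Duration effect: -D_mod·Δy = -4.285 × (+0.0285) = -0.1221225
Convexity effect: ½·C·(Δy)² = 0.5 × 19.37 × (0.0285)² = +0.00786664125
ΔP/P ≈ -0.1221225 + 0.00786664125 = -0.11425585875
ΔP ≈ 78.40 × (-0.11425585875) = -8.957659326.

-₹8.958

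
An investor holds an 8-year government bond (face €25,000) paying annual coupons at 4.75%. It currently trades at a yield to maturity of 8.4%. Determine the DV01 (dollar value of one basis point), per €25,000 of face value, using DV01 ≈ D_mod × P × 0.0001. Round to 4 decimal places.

Periodic yield y = 0.084.
  t   CF        PV=CF/(1+0.084)^t    t·PV
  1     1,187.50     1,095.4797     1,095.4797
  2     1,187.50     1,010.5901     2,021.1803
  3     1,187.50       932.2787     2,796.8362
  4     1,187.50       860.0357     3,440.1429
  5     1,187.50       793.3909     3,966.9544
  6     1,187.50       731.9104     4,391.4625
  7     1,187.50       675.1941     4,726.3587
  8    26,187.50    13,735.9842   109,887.8736
  Σ                 19,834.8639   132,326.2883
P = 19,834.8639; D_Mac = 6.67140 yrs; D_mod = 6.15443 yrs.
DV01 ≈ 6.15443 × 19,834.8639 × 0.0001 = 12.207222.

€12.2072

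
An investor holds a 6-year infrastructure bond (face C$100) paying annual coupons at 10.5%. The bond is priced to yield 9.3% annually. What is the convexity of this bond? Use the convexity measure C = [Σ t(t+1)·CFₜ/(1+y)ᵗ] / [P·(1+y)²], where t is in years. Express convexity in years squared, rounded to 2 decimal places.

25.74

With y = 0.093:
  t   CF        PV=CF/(1+0.093)^t    t·PV        t(t+1)·PV
  1        10.50         9.6066         9.6066          19.2132
  2        10.50         8.7892        17.5784          52.7352
  3        10.50         8.0413        24.1240          96.4962
  4        10.50         7.3571        29.4285         147.1427
  5        10.50         6.7311        33.6557         201.9341
  6       110.50        64.8099       388.8594       2,722.0155
  Σ                    105.3353       503.2526       3,239.5368
P = 105.3353.
Convexity = Σ t(t+1)·PV / [P·(1+y)²] = 3,239.5368 / (105.3353 × 1.194649) = 25.74357.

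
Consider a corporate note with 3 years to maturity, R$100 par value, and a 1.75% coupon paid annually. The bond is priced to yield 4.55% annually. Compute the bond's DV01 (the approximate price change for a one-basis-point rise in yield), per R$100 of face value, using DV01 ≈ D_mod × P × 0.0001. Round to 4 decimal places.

R$0.0260

Periodic yield y = 0.0455.
  t   CF        PV=CF/(1+0.0455)^t    t·PV
  1         1.75         1.6738         1.6738
  2         1.75         1.6010         3.2020
  3       101.75        89.0353       267.1059
  Σ                     92.3102       271.9818
P = 92.3102; D_Mac = 2.94639 yrs; D_mod = 2.81816 yrs.
DV01 ≈ 2.81816 × 92.3102 × 0.0001 = 0.026015.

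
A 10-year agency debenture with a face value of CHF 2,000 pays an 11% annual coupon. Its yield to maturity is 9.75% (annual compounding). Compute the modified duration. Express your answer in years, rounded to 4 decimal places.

6.0750 years

Periodic yield y = 0.0975. First find Macaulay duration:
  t   CF        PV=CF/(1+0.0975)^t    t·PV
  1       220.00       200.4556       200.4556
  2       220.00       182.6475       365.2949
  3       220.00       166.4214       499.2641
  4       220.00       151.6368       606.5471
  5       220.00       138.1656       690.8282
  6       220.00       125.8912       755.3474
  7       220.00       114.7073       802.9510
  8       220.00       104.5169       836.1351
  9       220.00        95.2318       857.0861
  10    2,220.00       875.6039     8,756.0390
  Σ                  2,155.2779    14,369.9484
P = 2,155.2779; Macaulay duration = 14,369.9484 / 2,155.2779 = 6.66733 years.
Modified duration = D_Mac / (1 + y) = 6.66733 / 1.0975 = 6.07502 years.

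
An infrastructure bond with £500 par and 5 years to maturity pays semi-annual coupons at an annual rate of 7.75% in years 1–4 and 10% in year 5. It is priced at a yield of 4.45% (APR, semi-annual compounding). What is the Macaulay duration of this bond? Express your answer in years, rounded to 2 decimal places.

4.30 years

Periodic yield y = 0.02225. Discount each cash flow and weight by its period:
  t   CF        PV=CF/(1+0.02225)^t    t·PV
  1       19.375        18.9533        18.9533
  2       19.375        18.5408        37.0815
  3       19.375        18.1372        54.4116
  4       19.375        17.7424        70.9697
  5       19.375        17.3563        86.7813
  6       19.375        16.9785       101.8709
  7       19.375        16.6089       116.2626
  8       19.375        16.2474       129.9795
  9       25.000        20.5081       184.5731
  10     525.000       421.2968     4,212.9675
  Σ                    582.3697     5,013.8511
Price P = Σ PV = 582.3697.
Macaulay duration = Σ(t·PV) / P = 5,013.8511 / 582.3697 = 8.60940 half-year periods.
In years: 8.60940 / 2 = 4.30470 years.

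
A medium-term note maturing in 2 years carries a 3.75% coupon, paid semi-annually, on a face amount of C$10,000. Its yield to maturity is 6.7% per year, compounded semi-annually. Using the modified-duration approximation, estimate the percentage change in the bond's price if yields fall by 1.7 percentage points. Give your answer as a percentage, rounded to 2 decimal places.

Periodic yield y = 0.0335. Modified duration first:
  t   CF        PV=CF/(1+0.0335)^t    t·PV
  1       187.50       181.4224       181.4224
  2       187.50       175.5417       351.0834
  3       187.50       169.8517       509.5550
  4    10,187.50     8,929.4703    35,717.8813
  Σ                  9,456.2860    36,759.9420
P = 9,456.2860; D_Mac = 3.88736 half-year periods = 1.94368 yrs; D_mod = 1.94368/(1+0.0335) = 1.88067 yrs.
ΔP/P ≈ -D_mod · Δy = -1.88067 × (-0.017) = +0.031971 = +3.1971%.

+3.20%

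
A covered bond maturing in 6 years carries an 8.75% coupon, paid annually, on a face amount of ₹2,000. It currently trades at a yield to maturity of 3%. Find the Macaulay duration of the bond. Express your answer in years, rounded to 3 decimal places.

Periodic yield y = 0.03. Discount each cash flow and weight by its year:
  t   CF        PV=CF/(1+0.03)^t    t·PV
  1       175.00       169.9029       169.9029
  2       175.00       164.9543       329.9086
  3       175.00       160.1498       480.4494
  4       175.00       155.4852       621.9409
  5       175.00       150.9565       754.7827
  6     2,175.00     1,821.5283    10,929.1695
  Σ                  2,622.9770    13,286.1540
Price P = Σ PV = 2,622.9770.
Macaulay duration = Σ(t·PV) / P = 13,286.1540 / 2,622.9770 = 5.06530 years.

5.065 years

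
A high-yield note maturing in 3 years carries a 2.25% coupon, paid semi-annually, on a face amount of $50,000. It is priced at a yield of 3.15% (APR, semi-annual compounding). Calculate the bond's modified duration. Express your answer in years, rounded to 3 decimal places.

Periodic yield y = 0.01575. First find Macaulay duration:
  t   CF        PV=CF/(1+0.01575)^t    t·PV
  1       562.50       553.7780       553.7780
  2       562.50       545.1912     1,090.3825
  3       562.50       536.7376     1,610.2129
  4       562.50       528.4151     2,113.6603
  5       562.50       520.2216     2,601.1079
  6    50,562.50    46,037.0570   276,222.3421
  Σ                 48,721.4005   284,191.4837
P = 48,721.4005; Macaulay duration = 284,191.4837 / 48,721.4005 = 5.83299 half-year periods = 2.91650 years.
Modified duration = D_Mac / (1 + y) = 2.91650 / 1.01575 = 2.87127 years.

2.871 years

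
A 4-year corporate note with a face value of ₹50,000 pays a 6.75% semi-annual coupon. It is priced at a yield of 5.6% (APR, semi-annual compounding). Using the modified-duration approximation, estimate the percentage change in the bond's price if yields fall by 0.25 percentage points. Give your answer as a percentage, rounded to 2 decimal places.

Periodic yield y = 0.028. Modified duration first:
  t   CF        PV=CF/(1+0.028)^t    t·PV
  1     1,687.50     1,641.5370     1,641.5370
  2     1,687.50     1,596.8258     3,193.6517
  3     1,687.50     1,553.3325     4,659.9976
  4     1,687.50     1,511.0239     6,044.0954
  5     1,687.50     1,469.8676     7,349.3379
  6     1,687.50     1,429.8323     8,578.9936
  7     1,687.50     1,390.8874     9,736.2119
  8    51,687.50    41,441.9908   331,535.9261
  Σ                 52,035.2972   372,739.7512
P = 52,035.2972; D_Mac = 7.16321 half-year periods = 3.58160 yrs; D_mod = 3.58160/(1+0.028) = 3.48405 yrs.
ΔP/P ≈ -D_mod · Δy = -3.48405 × (-0.0025) = +0.008710 = +0.8710%.

+0.87%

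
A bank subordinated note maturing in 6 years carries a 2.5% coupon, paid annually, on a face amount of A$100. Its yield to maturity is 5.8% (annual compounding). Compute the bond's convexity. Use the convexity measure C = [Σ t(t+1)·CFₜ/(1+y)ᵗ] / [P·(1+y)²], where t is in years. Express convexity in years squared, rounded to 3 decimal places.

34.267

With y = 0.058:
  t   CF        PV=CF/(1+0.058)^t    t·PV        t(t+1)·PV
  1         2.50         2.3629         2.3629           4.7259
  2         2.50         2.2334         4.4668          13.4005
  3         2.50         2.1110         6.3329          25.3317
  4         2.50         1.9953         7.9810          39.9050
  5         2.50         1.8859         9.4293          56.5761
  6       102.50        73.0819       438.4914       3,069.4400
  Σ                     83.6704       469.0645       3,209.3792
P = 83.6704.
Convexity = Σ t(t+1)·PV / [P·(1+y)²] = 3,209.3792 / (83.6704 × 1.119364) = 34.26716.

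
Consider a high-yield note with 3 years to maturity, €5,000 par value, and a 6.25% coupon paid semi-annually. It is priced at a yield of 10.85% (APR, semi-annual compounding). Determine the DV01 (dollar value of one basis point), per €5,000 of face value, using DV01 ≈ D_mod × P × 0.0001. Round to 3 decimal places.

Periodic yield y = 0.05425.
  t   CF        PV=CF/(1+0.05425)^t    t·PV
  1       156.25       148.2096       148.2096
  2       156.25       140.5830       281.1660
  3       156.25       133.3488       400.0465
  4       156.25       126.4869       505.9476
  5       156.25       119.9781       599.8905
  6     5,156.25     3,755.5393    22,533.2356
  Σ                  4,424.1457    24,468.4959
P = 4,424.1457; D_Mac = 5.53067 half-year periods = 2.76534 yrs; D_mod = 2.62304 yrs.
DV01 ≈ 2.62304 × 4,424.1457 × 0.0001 = 1.160469.

€1.160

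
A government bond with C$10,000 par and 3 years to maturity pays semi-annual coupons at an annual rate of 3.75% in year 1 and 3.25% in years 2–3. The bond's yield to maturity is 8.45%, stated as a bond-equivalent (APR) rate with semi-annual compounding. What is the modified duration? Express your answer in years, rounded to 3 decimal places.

2.744 years

Periodic yield y = 0.04225. First find Macaulay duration:
  t   CF        PV=CF/(1+0.04225)^t    t·PV
  1       187.50       179.8993       179.8993
  2       187.50       172.6066       345.2133
  3       162.50       143.5283       430.5850
  4       162.50       137.7101       550.8403
  5       162.50       132.1277       660.6385
  6    10,162.50     7,928.1003    47,568.6018
  Σ                  8,693.9723    49,735.7781
P = 8,693.9723; Macaulay duration = 49,735.7781 / 8,693.9723 = 5.72072 half-year periods = 2.86036 years.
Modified duration = D_Mac / (1 + y) = 2.86036 / 1.04225 = 2.74441 years.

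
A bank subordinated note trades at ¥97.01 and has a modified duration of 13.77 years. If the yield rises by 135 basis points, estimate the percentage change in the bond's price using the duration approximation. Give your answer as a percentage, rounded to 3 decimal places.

-18.590%

Duration approximation: ΔP/P ≈ -D_mod · Δy = -13.77 × (+0.0135) = -0.185895.
As a percentage: -18.5895%.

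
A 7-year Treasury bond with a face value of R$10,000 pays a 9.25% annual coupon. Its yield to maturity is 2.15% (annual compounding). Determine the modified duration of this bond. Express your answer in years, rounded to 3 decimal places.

Periodic yield y = 0.0215. First find Macaulay duration:
  t   CF        PV=CF/(1+0.0215)^t    t·PV
  1       925.00       905.5311       905.5311
  2       925.00       886.4719     1,772.9439
  3       925.00       867.8139     2,603.4418
  4       925.00       849.5486     3,398.1946
  5       925.00       831.6678     4,158.3389
  6       925.00       814.1633     4,884.9796
  7    10,925.00     9,413.5373    65,894.7613
  Σ                 14,568.7340    83,618.1911
P = 14,568.7340; Macaulay duration = 83,618.1911 / 14,568.7340 = 5.73956 years.
Modified duration = D_Mac / (1 + y) = 5.73956 / 1.0215 = 5.61876 years.

5.619 years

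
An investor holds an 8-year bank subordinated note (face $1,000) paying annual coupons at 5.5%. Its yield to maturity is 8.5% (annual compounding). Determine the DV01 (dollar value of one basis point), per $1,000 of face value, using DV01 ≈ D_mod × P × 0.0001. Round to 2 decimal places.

$0.50

Periodic yield y = 0.085.
  t   CF        PV=CF/(1+0.085)^t    t·PV
  1        55.00        50.6912        50.6912
  2        55.00        46.7200        93.4401
  3        55.00        43.0599       129.1798
  4        55.00        39.6866       158.7463
  5        55.00        36.5775       182.8875
  6        55.00        33.7120       202.2719
  7        55.00        31.0709       217.4966
  8     1,055.00       549.3063     4,394.4501
  Σ                    830.8245     5,429.1637
P = 830.8245; D_Mac = 6.53467 yrs; D_mod = 6.02274 yrs.
DV01 ≈ 6.02274 × 830.8245 × 0.0001 = 0.500384.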